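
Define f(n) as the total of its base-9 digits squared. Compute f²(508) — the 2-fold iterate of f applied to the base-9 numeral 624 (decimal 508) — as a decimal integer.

40

508 = (6,2,4)_9 → 6² + 2² + 4² = 36 + 4 + 16 = 56
56 = (6,2)_9 → 6² + 2² = 36 + 4 = 40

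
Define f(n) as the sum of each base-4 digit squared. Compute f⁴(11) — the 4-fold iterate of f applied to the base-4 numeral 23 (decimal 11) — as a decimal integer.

4

11 = (2,3)_4 → 2² + 3² = 4 + 9 = 13
13 = (3,1)_4 → 3² + 1² = 9 + 1 = 10
10 = (2,2)_4 → 2² + 2² = 4 + 4 = 8
8 = (2,0)_4 → 2² + 0² = 4 + 0 = 4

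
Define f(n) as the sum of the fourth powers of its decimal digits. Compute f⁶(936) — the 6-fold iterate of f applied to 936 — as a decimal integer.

936 → 9⁴ + 3⁴ + 6⁴ = 7938
7938 → 7⁴ + 9⁴ + 3⁴ + 8⁴ = 13139
13139 → 1⁴ + 3⁴ + 1⁴ + 3⁴ + 9⁴ = 6725
6725 → 6⁴ + 7⁴ + 2⁴ + 5⁴ = 4338
4338 → 4⁴ + 3⁴ + 3⁴ + 8⁴ = 4514
4514 → 4⁴ + 5⁴ + 1⁴ + 4⁴ = 1138

1138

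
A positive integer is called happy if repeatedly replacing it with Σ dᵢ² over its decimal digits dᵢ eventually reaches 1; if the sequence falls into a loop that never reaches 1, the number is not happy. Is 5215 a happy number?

not happy

5215 → 55
55 → 50
50 → 25
25 → 29
29 → 85
85 → 89
89 → 145
145 → 42
42 → 20
20 → 4
4 → 16
16 → 37
37 → 58
58 → 89  — 89 already seen; the sequence cycles without reaching 1.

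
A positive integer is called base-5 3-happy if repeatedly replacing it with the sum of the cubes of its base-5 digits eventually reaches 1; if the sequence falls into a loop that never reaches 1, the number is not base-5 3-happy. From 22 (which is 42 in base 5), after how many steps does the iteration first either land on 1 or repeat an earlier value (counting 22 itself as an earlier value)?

4

22 = (4,2)_5 → 4³ + 2³ = 72
72 = (2,4,2)_5 → 2³ + 4³ + 2³ = 80
80 = (3,1,0)_5 → 3³ + 1³ + 0³ = 28
28 = (1,0,3)_5 → 1³ + 0³ + 3³ = 28  — 28 repeats.
That took 4 steps.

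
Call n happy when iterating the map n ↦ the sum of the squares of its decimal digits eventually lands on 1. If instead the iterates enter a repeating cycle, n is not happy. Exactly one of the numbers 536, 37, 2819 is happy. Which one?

536: 536 → 70 → 49 → 97 → 130 → 10 → 1  — reaches 1 (happy)
37: 37 → 58 → 89 → 145 → 42 → 20 → 4 → 16 → 37  — repeats 37 (not happy)
2819: 2819 → 150 → 26 → 40 → 16 → 37 → 58 → 89 → 145 → 42 → 20 → 4 → 16  — repeats 16 (not happy)

536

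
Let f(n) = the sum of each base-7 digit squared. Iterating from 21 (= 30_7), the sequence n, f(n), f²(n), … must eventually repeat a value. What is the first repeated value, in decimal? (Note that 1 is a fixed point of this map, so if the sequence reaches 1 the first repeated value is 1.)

25

21 = (3,0)_7 → 3² + 0² = 9 + 0 = 9
9 = (1,2)_7 → 1² + 2² = 1 + 4 = 5
5 = (5)_7 → 5² = 25
25 = (3,4)_7 → 3² + 4² = 9 + 16 = 25  — 25 already appeared earlier.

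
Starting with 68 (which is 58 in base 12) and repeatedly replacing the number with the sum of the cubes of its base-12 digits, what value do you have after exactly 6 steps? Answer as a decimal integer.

68 = (5,8)_12 → 5³ + 8³ = 125 + 512 = 637
637 = (4,5,1)_12 → 4³ + 5³ + 1³ = 64 + 125 + 1 = 190
190 = (1,3,10)_12 → 1³ + 3³ + 10³ = 1 + 27 + 1000 = 1028
1028 = (7,1,8)_12 → 7³ + 1³ + 8³ = 343 + 1 + 512 = 856
856 = (5,11,4)_12 → 5³ + 11³ + 4³ = 125 + 1331 + 64 = 1520
1520 = (10,6,8)_12 → 10³ + 6³ + 8³ = 1000 + 216 + 512 = 1728

1728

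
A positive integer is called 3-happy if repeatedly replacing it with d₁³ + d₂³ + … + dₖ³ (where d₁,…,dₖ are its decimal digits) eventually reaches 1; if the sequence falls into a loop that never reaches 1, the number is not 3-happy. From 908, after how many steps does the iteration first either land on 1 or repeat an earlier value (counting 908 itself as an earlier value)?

4

908 → 9³ + 0³ + 8³ = 1241
1241 → 1³ + 2³ + 4³ + 1³ = 74
74 → 7³ + 4³ = 407
407 → 4³ + 0³ + 7³ = 407  — 407 repeats.
That took 4 steps.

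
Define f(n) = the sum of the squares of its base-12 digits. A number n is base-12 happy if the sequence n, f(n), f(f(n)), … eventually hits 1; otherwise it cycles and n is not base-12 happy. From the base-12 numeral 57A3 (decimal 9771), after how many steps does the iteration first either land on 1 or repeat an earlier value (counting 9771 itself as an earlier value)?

6

9771 = (5,7,10,3)_12 → 5² + 7² + 10² + 3² = 25 + 49 + 100 + 9 = 183
183 = (1,3,3)_12 → 1² + 3² + 3² = 1 + 9 + 9 = 19
19 = (1,7)_12 → 1² + 7² = 1 + 49 = 50
50 = (4,2)_12 → 4² + 2² = 16 + 4 = 20
20 = (1,8)_12 → 1² + 8² = 1 + 64 = 65
65 = (5,5)_12 → 5² + 5² = 25 + 25 = 50  — 50 repeats.
That took 6 steps.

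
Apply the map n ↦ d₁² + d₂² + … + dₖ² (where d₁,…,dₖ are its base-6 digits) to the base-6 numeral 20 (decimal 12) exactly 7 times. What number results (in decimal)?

12 = (2,0)_6 → 2² + 0² = 4
4 = (4)_6 → 4² = 16
16 = (2,4)_6 → 2² + 4² = 20
20 = (3,2)_6 → 3² + 2² = 13
13 = (2,1)_6 → 2² + 1² = 5
5 = (5)_6 → 5² = 25
25 = (4,1)_6 → 4² + 1² = 17

17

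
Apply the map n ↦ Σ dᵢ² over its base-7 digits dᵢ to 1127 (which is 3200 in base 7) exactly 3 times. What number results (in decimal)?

1127 = (3,2,0,0)_7 → 13
13 = (1,6)_7 → 37
37 = (5,2)_7 → 29

29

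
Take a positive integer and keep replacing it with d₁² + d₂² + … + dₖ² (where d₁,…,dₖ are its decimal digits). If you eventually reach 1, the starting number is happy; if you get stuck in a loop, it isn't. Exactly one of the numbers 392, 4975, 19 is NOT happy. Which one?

392: 392 → 94 → 97 → 130 → 10 → 1  — reaches 1 (happy)
4975: 4975 → 171 → 51 → 26 → 40 → 16 → 37 → 58 → 89 → 145 → 42 → 20 → 4 → 16  — repeats 16 (not happy)
19: 19 → 82 → 68 → 100 → 1  — reaches 1 (happy)

4975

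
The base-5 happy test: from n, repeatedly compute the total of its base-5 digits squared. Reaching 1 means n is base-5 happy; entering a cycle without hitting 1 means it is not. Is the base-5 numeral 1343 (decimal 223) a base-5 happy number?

223 = (1,3,4,3)_5 → 35
35 = (1,2,0)_5 → 5
5 = (1,0)_5 → 1  — reached 1.

base-5 happy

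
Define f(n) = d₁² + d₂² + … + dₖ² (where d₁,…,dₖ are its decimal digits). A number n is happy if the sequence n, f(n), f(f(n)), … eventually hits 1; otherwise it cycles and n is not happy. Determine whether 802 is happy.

802 → 8² + 0² + 2² = 64 + 0 + 4 = 68
68 → 6² + 8² = 36 + 64 = 100
100 → 1² + 0² + 0² = 1 + 0 + 0 = 1  — reached 1.

happy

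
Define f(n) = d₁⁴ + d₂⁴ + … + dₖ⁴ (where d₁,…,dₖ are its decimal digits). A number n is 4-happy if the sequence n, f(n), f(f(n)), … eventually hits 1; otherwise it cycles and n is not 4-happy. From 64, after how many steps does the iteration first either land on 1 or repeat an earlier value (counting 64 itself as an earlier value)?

64 → 6⁴ + 4⁴ = 1552
1552 → 1⁴ + 5⁴ + 5⁴ + 2⁴ = 1267
1267 → 1⁴ + 2⁴ + 6⁴ + 7⁴ = 3714
3714 → 3⁴ + 7⁴ + 1⁴ + 4⁴ = 2739
2739 → 2⁴ + 7⁴ + 3⁴ + 9⁴ = 9059
9059 → 9⁴ + 0⁴ + 5⁴ + 9⁴ = 13747
13747 → 1⁴ + 3⁴ + 7⁴ + 4⁴ + 7⁴ = 5140
5140 → 5⁴ + 1⁴ + 4⁴ + 0⁴ = 882
882 → 8⁴ + 8⁴ + 2⁴ = 8208
8208 → 8⁴ + 2⁴ + 0⁴ + 8⁴ = 8208  — 8208 repeats.
That took 10 steps.

10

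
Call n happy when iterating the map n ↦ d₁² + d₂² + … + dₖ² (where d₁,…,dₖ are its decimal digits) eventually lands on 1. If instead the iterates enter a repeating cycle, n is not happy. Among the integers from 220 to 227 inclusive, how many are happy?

220: 220 → 8 → 64 → 52 → 29 → 85 → 89 → 145 → 42 → 20 → 4 → 16 → 37 → 58 → 89  — not happy
221: 221 → 9 → 81 → 65 → 61 → 37 → 58 → 89 → 145 → 42 → 20 → 4 → 16 → 37  — not happy
222: 222 → 12 → 5 → 25 → 29 → 85 → 89 → 145 → 42 → 20 → 4 → 16 → 37 → 58 → 89  — not happy
223: 223 → 17 → 50 → 25 → 29 → 85 → 89 → 145 → 42 → 20 → 4 → 16 → 37 → 58 → 89  — not happy
224: 224 → 24 → 20 → 4 → 16 → 37 → 58 → 89 → 145 → 42 → 20  — not happy
225: 225 → 33 → 18 → 65 → 61 → 37 → 58 → 89 → 145 → 42 → 20 → 4 → 16 → 37  — not happy
226: 226 → 44 → 32 → 13 → 10 → 1  — happy
227: 227 → 57 → 74 → 65 → 61 → 37 → 58 → 89 → 145 → 42 → 20 → 4 → 16 → 37  — not happy
happy: 226

1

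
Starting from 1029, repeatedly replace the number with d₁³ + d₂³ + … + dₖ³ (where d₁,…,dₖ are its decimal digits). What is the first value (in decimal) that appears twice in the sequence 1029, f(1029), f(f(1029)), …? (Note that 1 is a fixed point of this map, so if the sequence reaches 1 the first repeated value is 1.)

153

1029 → 1³ + 0³ + 2³ + 9³ = 1 + 0 + 8 + 729 = 738
738 → 7³ + 3³ + 8³ = 343 + 27 + 512 = 882
882 → 8³ + 8³ + 2³ = 512 + 512 + 8 = 1032
1032 → 1³ + 0³ + 3³ + 2³ = 1 + 0 + 27 + 8 = 36
36 → 3³ + 6³ = 27 + 216 = 243
243 → 2³ + 4³ + 3³ = 8 + 64 + 27 = 99
99 → 9³ + 9³ = 729 + 729 = 1458
1458 → 1³ + 4³ + 5³ + 8³ = 1 + 64 + 125 + 512 = 702
702 → 7³ + 0³ + 2³ = 343 + 0 + 8 = 351
351 → 3³ + 5³ + 1³ = 27 + 125 + 1 = 153
153 → 1³ + 5³ + 3³ = 1 + 125 + 27 = 153  — 153 already appeared earlier.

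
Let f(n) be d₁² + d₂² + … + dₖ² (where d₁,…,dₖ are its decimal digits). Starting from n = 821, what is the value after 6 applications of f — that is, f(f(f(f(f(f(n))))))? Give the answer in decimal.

821 → 8² + 2² + 1² = 69
69 → 6² + 9² = 117
117 → 1² + 1² + 7² = 51
51 → 5² + 1² = 26
26 → 2² + 6² = 40
40 → 4² + 0² = 16

16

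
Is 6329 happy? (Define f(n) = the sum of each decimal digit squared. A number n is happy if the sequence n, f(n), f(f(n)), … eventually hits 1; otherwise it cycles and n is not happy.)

6329 → 6² + 3² + 2² + 9² = 36 + 9 + 4 + 81 = 130
130 → 1² + 3² + 0² = 1 + 9 + 0 = 10
10 → 1² + 0² = 1 + 0 = 1  — reached 1.

happy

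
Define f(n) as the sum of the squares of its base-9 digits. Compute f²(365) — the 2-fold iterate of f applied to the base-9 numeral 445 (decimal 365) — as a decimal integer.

45

365 = (4,4,5)_9 → 4² + 4² + 5² = 57
57 = (6,3)_9 → 6² + 3² = 45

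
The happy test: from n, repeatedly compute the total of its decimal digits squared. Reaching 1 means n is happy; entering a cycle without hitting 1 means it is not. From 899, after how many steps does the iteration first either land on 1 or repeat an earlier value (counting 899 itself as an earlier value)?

6

899 → 8² + 9² + 9² = 226
226 → 2² + 2² + 6² = 44
44 → 4² + 4² = 32
32 → 3² + 2² = 13
13 → 1² + 3² = 10
10 → 1² + 0² = 1  — reached 1.
That took 6 steps.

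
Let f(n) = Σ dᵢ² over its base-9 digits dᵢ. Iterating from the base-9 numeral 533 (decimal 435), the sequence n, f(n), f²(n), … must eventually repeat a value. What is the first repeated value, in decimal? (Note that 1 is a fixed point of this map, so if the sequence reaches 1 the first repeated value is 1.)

65

435 = (5,3,3)_9 → 43
43 = (4,7)_9 → 65
65 = (7,2)_9 → 53
53 = (5,8)_9 → 89
89 = (1,0,8)_9 → 65  — 65 already appeared earlier.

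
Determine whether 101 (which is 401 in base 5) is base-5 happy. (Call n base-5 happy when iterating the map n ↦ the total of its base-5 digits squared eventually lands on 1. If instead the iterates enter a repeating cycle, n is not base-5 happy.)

101 = (4,0,1)_5 → 4² + 0² + 1² = 17
17 = (3,2)_5 → 3² + 2² = 13
13 = (2,3)_5 → 2² + 3² = 13  — 13 already seen; the sequence cycles without reaching 1.

not base-5 happy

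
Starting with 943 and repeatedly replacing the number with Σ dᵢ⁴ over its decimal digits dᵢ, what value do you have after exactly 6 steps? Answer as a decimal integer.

943 → 9⁴ + 4⁴ + 3⁴ = 6561 + 256 + 81 = 6898
6898 → 6⁴ + 8⁴ + 9⁴ + 8⁴ = 1296 + 4096 + 6561 + 4096 = 16049
16049 → 1⁴ + 6⁴ + 0⁴ + 4⁴ + 9⁴ = 1 + 1296 + 0 + 256 + 6561 = 8114
8114 → 8⁴ + 1⁴ + 1⁴ + 4⁴ = 4096 + 1 + 1 + 256 = 4354
4354 → 4⁴ + 3⁴ + 5⁴ + 4⁴ = 256 + 81 + 625 + 256 = 1218
1218 → 1⁴ + 2⁴ + 1⁴ + 8⁴ = 1 + 16 + 1 + 4096 = 4114

4114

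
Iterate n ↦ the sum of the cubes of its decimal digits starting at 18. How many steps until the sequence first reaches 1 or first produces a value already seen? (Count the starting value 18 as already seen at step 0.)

3

18 → 1³ + 8³ = 513
513 → 5³ + 1³ + 3³ = 153
153 → 1³ + 5³ + 3³ = 153  — 153 repeats.
That took 3 steps.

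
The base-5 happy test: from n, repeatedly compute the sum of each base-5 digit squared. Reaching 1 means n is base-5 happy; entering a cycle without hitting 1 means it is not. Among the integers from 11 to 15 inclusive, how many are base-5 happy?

11: 11 → 5 → 1  — base-5 happy
12: 12 → 8 → 10 → 4 → 16 → 10  — not base-5 happy
13: 13 → 13  — not base-5 happy
14: 14 → 20 → 16 → 10 → 4 → 16  — not base-5 happy
15: 15 → 9 → 17 → 13 → 13  — not base-5 happy
base-5 happy: 11

1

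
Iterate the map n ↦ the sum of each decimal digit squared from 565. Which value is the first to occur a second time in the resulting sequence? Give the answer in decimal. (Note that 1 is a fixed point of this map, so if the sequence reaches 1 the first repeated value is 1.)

1

565 → 5² + 6² + 5² = 25 + 36 + 25 = 86
86 → 8² + 6² = 64 + 36 = 100
100 → 1² + 0² + 0² = 1 + 0 + 0 = 1  — reached the fixed point 1.
1 → 1, so 1 is the first repeated value.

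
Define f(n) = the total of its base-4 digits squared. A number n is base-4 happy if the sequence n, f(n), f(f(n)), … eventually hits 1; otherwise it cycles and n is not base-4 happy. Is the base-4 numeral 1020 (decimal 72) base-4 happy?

72 = (1,0,2,0)_4 → 1² + 0² + 2² + 0² = 5
5 = (1,1)_4 → 1² + 1² = 2
2 = (2)_4 → 2² = 4
4 = (1,0)_4 → 1² + 0² = 1  — reached 1.

base-4 happy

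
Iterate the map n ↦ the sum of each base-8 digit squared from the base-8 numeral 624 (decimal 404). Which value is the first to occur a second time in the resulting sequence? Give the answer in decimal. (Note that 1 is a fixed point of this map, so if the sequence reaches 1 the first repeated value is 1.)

404 = (6,2,4)_8 → 6² + 2² + 4² = 56
56 = (7,0)_8 → 7² + 0² = 49
49 = (6,1)_8 → 6² + 1² = 37
37 = (4,5)_8 → 4² + 5² = 41
41 = (5,1)_8 → 5² + 1² = 26
26 = (3,2)_8 → 3² + 2² = 13
13 = (1,5)_8 → 1² + 5² = 26  — 26 already appeared earlier.

26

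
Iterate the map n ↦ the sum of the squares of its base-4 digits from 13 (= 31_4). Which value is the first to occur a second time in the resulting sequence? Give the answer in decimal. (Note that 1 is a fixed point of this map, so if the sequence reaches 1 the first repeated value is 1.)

1

13 = (3,1)_4 → 3² + 1² = 9 + 1 = 10
10 = (2,2)_4 → 2² + 2² = 4 + 4 = 8
8 = (2,0)_4 → 2² + 0² = 4 + 0 = 4
4 = (1,0)_4 → 1² + 0² = 1 + 0 = 1  — reached the fixed point 1.
1 → 1, so 1 is the first repeated value.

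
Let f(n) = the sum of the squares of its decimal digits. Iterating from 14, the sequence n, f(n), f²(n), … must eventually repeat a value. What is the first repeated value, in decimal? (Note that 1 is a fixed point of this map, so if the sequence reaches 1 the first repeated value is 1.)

14 → 1² + 4² = 17
17 → 1² + 7² = 50
50 → 5² + 0² = 25
25 → 2² + 5² = 29
29 → 2² + 9² = 85
85 → 8² + 5² = 89
89 → 8² + 9² = 145
145 → 1² + 4² + 5² = 42
42 → 4² + 2² = 20
20 → 2² + 0² = 4
4 → 4² = 16
16 → 1² + 6² = 37
37 → 3² + 7² = 58
58 → 5² + 8² = 89  — 89 already appeared earlier.

89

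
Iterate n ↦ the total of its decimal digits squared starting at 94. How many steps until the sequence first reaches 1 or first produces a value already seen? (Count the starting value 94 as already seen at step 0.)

4

94 → 97
97 → 130
130 → 10
10 → 1  — reached 1.
That took 4 steps.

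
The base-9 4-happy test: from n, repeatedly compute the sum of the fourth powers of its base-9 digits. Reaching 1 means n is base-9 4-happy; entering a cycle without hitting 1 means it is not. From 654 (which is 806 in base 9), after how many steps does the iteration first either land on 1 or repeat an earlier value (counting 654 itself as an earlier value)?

13

654 = (8,0,6)_9 → 8⁴ + 0⁴ + 6⁴ = 4096 + 0 + 1296 = 5392
5392 = (7,3,5,1)_9 → 7⁴ + 3⁴ + 5⁴ + 1⁴ = 2401 + 81 + 625 + 1 = 3108
3108 = (4,2,3,3)_9 → 4⁴ + 2⁴ + 3⁴ + 3⁴ = 256 + 16 + 81 + 81 = 434
434 = (5,3,2)_9 → 5⁴ + 3⁴ + 2⁴ = 625 + 81 + 16 = 722
722 = (8,8,2)_9 → 8⁴ + 8⁴ + 2⁴ = 4096 + 4096 + 16 = 8208
8208 = (1,2,2,3,0)_9 → 1⁴ + 2⁴ + 2⁴ + 3⁴ + 0⁴ = 1 + 16 + 16 + 81 + 0 = 114
114 = (1,3,6)_9 → 1⁴ + 3⁴ + 6⁴ = 1 + 81 + 1296 = 1378
1378 = (1,8,0,1)_9 → 1⁴ + 8⁴ + 0⁴ + 1⁴ = 1 + 4096 + 0 + 1 = 4098
4098 = (5,5,5,3)_9 → 5⁴ + 5⁴ + 5⁴ + 3⁴ = 625 + 625 + 625 + 81 = 1956
1956 = (2,6,1,3)_9 → 2⁴ + 6⁴ + 1⁴ + 3⁴ = 16 + 1296 + 1 + 81 = 1394
1394 = (1,8,1,8)_9 → 1⁴ + 8⁴ + 1⁴ + 8⁴ = 1 + 4096 + 1 + 4096 = 8194
8194 = (1,2,2,1,4)_9 → 1⁴ + 2⁴ + 2⁴ + 1⁴ + 4⁴ = 1 + 16 + 16 + 1 + 256 = 290
290 = (3,5,2)_9 → 3⁴ + 5⁴ + 2⁴ = 81 + 625 + 16 = 722  — 722 repeats.
That took 13 steps.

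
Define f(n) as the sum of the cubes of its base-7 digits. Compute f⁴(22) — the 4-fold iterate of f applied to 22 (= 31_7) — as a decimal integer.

28

22 = (3,1)_7 → 3³ + 1³ = 27 + 1 = 28
28 = (4,0)_7 → 4³ + 0³ = 64 + 0 = 64
64 = (1,2,1)_7 → 1³ + 2³ + 1³ = 1 + 8 + 1 = 10
10 = (1,3)_7 → 1³ + 3³ = 1 + 27 = 28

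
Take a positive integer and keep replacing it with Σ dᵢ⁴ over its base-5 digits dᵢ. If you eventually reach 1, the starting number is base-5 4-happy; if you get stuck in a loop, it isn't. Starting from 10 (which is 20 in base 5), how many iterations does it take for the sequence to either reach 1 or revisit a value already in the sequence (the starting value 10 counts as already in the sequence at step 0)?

10 = (2,0)_5 → 2⁴ + 0⁴ = 16 + 0 = 16
16 = (3,1)_5 → 3⁴ + 1⁴ = 81 + 1 = 82
82 = (3,1,2)_5 → 3⁴ + 1⁴ + 2⁴ = 81 + 1 + 16 = 98
98 = (3,4,3)_5 → 3⁴ + 4⁴ + 3⁴ = 81 + 256 + 81 = 418
418 = (3,1,3,3)_5 → 3⁴ + 1⁴ + 3⁴ + 3⁴ = 81 + 1 + 81 + 81 = 244
244 = (1,4,3,4)_5 → 1⁴ + 4⁴ + 3⁴ + 4⁴ = 1 + 256 + 81 + 256 = 594
594 = (4,3,3,4)_5 → 4⁴ + 3⁴ + 3⁴ + 4⁴ = 256 + 81 + 81 + 256 = 674
674 = (1,0,1,4,4)_5 → 1⁴ + 0⁴ + 1⁴ + 4⁴ + 4⁴ = 1 + 0 + 1 + 256 + 256 = 514
514 = (4,0,2,4)_5 → 4⁴ + 0⁴ + 2⁴ + 4⁴ = 256 + 0 + 16 + 256 = 528
528 = (4,1,0,3)_5 → 4⁴ + 1⁴ + 0⁴ + 3⁴ = 256 + 1 + 0 + 81 = 338
338 = (2,3,2,3)_5 → 2⁴ + 3⁴ + 2⁴ + 3⁴ = 16 + 81 + 16 + 81 = 194
194 = (1,2,3,4)_5 → 1⁴ + 2⁴ + 3⁴ + 4⁴ = 1 + 16 + 81 + 256 = 354
354 = (2,4,0,4)_5 → 2⁴ + 4⁴ + 0⁴ + 4⁴ = 16 + 256 + 0 + 256 = 528  — 528 repeats.
That took 13 steps.

13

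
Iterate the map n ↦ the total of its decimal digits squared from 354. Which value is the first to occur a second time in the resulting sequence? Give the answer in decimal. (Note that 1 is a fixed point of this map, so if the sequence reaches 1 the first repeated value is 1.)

89

354 → 3² + 5² + 4² = 50
50 → 5² + 0² = 25
25 → 2² + 5² = 29
29 → 2² + 9² = 85
85 → 8² + 5² = 89
89 → 8² + 9² = 145
145 → 1² + 4² + 5² = 42
42 → 4² + 2² = 20
20 → 2² + 0² = 4
4 → 4² = 16
16 → 1² + 6² = 37
37 → 3² + 7² = 58
58 → 5² + 8² = 89  — 89 already appeared earlier.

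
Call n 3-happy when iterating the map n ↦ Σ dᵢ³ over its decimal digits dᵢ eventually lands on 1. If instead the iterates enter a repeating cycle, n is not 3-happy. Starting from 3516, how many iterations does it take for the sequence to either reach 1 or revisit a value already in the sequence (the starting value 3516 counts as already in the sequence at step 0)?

6

3516 → 3³ + 5³ + 1³ + 6³ = 27 + 125 + 1 + 216 = 369
369 → 3³ + 6³ + 9³ = 27 + 216 + 729 = 972
972 → 9³ + 7³ + 2³ = 729 + 343 + 8 = 1080
1080 → 1³ + 0³ + 8³ + 0³ = 1 + 0 + 512 + 0 = 513
513 → 5³ + 1³ + 3³ = 125 + 1 + 27 = 153
153 → 1³ + 5³ + 3³ = 1 + 125 + 27 = 153  — 153 repeats.
That took 6 steps.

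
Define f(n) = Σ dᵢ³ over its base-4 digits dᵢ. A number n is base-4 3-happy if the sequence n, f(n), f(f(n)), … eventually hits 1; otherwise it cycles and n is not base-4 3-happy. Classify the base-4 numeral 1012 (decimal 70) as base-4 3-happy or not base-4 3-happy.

base-4 3-happy

70 = (1,0,1,2)_4 → 10
10 = (2,2)_4 → 16
16 = (1,0,0)_4 → 1  — reached 1.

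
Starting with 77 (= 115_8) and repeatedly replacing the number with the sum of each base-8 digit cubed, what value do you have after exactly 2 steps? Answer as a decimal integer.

687

77 = (1,1,5)_8 → 1³ + 1³ + 5³ = 127
127 = (1,7,7)_8 → 1³ + 7³ + 7³ = 687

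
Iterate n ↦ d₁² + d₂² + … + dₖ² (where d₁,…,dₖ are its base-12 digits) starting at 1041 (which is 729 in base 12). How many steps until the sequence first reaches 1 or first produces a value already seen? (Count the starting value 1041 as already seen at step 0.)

3

1041 = (7,2,9)_12 → 7² + 2² + 9² = 49 + 4 + 81 = 134
134 = (11,2)_12 → 11² + 2² = 121 + 4 = 125
125 = (10,5)_12 → 10² + 5² = 100 + 25 = 125  — 125 repeats.
That took 3 steps.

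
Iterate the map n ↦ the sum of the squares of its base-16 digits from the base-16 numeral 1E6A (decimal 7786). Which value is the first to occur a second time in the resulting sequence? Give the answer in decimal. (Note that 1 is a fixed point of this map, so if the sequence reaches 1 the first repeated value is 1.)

169

7786 = (1,14,6,10)_16 → 1² + 14² + 6² + 10² = 333
333 = (1,4,13)_16 → 1² + 4² + 13² = 186
186 = (11,10)_16 → 11² + 10² = 221
221 = (13,13)_16 → 13² + 13² = 338
338 = (1,5,2)_16 → 1² + 5² + 2² = 30
30 = (1,14)_16 → 1² + 14² = 197
197 = (12,5)_16 → 12² + 5² = 169
169 = (10,9)_16 → 10² + 9² = 181
181 = (11,5)_16 → 11² + 5² = 146
146 = (9,2)_16 → 9² + 2² = 85
85 = (5,5)_16 → 5² + 5² = 50
50 = (3,2)_16 → 3² + 2² = 13
13 = (13)_16 → 13² = 169  — 169 already appeared earlier.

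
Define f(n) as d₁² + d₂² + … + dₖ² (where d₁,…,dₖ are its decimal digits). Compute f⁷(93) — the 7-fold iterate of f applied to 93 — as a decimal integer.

93 → 90
90 → 81
81 → 65
65 → 61
61 → 37
37 → 58
58 → 89

89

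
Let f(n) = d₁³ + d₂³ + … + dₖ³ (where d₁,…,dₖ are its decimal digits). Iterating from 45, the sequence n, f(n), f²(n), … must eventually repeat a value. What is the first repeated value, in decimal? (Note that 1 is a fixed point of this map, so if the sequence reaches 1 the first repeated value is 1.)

153

45 → 4³ + 5³ = 189
189 → 1³ + 8³ + 9³ = 1242
1242 → 1³ + 2³ + 4³ + 2³ = 81
81 → 8³ + 1³ = 513
513 → 5³ + 1³ + 3³ = 153
153 → 1³ + 5³ + 3³ = 153  — 153 already appeared earlier.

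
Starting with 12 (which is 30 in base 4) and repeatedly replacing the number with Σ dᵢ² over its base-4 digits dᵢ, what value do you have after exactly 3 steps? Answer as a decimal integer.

12 = (3,0)_4 → 3² + 0² = 9
9 = (2,1)_4 → 2² + 1² = 5
5 = (1,1)_4 → 1² + 1² = 2

2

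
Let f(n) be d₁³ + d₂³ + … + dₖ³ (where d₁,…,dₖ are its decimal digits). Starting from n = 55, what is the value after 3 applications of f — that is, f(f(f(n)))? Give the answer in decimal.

55

55 → 250
250 → 133
133 → 55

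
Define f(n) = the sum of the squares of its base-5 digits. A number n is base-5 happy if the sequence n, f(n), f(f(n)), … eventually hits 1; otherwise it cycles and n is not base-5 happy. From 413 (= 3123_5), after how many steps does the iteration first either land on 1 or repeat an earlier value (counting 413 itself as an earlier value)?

413 = (3,1,2,3)_5 → 3² + 1² + 2² + 3² = 9 + 1 + 4 + 9 = 23
23 = (4,3)_5 → 4² + 3² = 16 + 9 = 25
25 = (1,0,0)_5 → 1² + 0² + 0² = 1 + 0 + 0 = 1  — reached 1.
That took 3 steps.

3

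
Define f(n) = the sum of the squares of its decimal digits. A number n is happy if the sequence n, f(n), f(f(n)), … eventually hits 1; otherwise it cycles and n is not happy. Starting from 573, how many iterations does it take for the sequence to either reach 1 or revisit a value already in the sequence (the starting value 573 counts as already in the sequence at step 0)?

11

573 → 5² + 7² + 3² = 83
83 → 8² + 3² = 73
73 → 7² + 3² = 58
58 → 5² + 8² = 89
89 → 8² + 9² = 145
145 → 1² + 4² + 5² = 42
42 → 4² + 2² = 20
20 → 2² + 0² = 4
4 → 4² = 16
16 → 1² + 6² = 37
37 → 3² + 7² = 58  — 58 repeats.
That took 11 steps.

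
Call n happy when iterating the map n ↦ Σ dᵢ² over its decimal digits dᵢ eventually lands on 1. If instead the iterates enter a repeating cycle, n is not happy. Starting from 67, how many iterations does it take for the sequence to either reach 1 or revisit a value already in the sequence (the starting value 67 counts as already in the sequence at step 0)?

67 → 6² + 7² = 85
85 → 8² + 5² = 89
89 → 8² + 9² = 145
145 → 1² + 4² + 5² = 42
42 → 4² + 2² = 20
20 → 2² + 0² = 4
4 → 4² = 16
16 → 1² + 6² = 37
37 → 3² + 7² = 58
58 → 5² + 8² = 89  — 89 repeats.
That took 10 steps.

10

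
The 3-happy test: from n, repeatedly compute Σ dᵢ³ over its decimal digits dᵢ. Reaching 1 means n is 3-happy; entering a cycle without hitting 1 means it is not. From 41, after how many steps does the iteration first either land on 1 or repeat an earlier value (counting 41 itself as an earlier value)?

7

41 → 4³ + 1³ = 65
65 → 6³ + 5³ = 341
341 → 3³ + 4³ + 1³ = 92
92 → 9³ + 2³ = 737
737 → 7³ + 3³ + 7³ = 713
713 → 7³ + 1³ + 3³ = 371
371 → 3³ + 7³ + 1³ = 371  — 371 repeats.
That took 7 steps.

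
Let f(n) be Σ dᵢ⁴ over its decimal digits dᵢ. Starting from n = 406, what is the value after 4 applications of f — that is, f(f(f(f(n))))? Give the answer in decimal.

406 → 4⁴ + 0⁴ + 6⁴ = 1552
1552 → 1⁴ + 5⁴ + 5⁴ + 2⁴ = 1267
1267 → 1⁴ + 2⁴ + 6⁴ + 7⁴ = 3714
3714 → 3⁴ + 7⁴ + 1⁴ + 4⁴ = 2739

2739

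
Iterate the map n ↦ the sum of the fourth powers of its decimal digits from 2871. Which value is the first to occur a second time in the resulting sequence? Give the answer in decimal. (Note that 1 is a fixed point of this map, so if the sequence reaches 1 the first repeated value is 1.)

2871 → 2⁴ + 8⁴ + 7⁴ + 1⁴ = 6514
6514 → 6⁴ + 5⁴ + 1⁴ + 4⁴ = 2178
2178 → 2⁴ + 1⁴ + 7⁴ + 8⁴ = 6514  — 6514 already appeared earlier.

6514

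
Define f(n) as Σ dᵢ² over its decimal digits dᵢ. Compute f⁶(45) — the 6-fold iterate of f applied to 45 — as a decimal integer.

85

45 → 41
41 → 17
17 → 50
50 → 25
25 → 29
29 → 85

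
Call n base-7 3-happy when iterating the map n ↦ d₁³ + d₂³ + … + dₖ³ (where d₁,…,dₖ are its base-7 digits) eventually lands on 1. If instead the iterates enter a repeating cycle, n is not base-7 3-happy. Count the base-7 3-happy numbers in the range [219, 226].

1

219: 219 → 99 → 9 → 9  (repeats 9)
220: 220 → 118 → 232 → 190 → 244 → 496 → 244  (repeats 244)
221: 221 → 155 → 29 → 65 → 17 → 35 → 125 → 251 → 341 → 557 → 137 → 197 → 65  (repeats 65)
222: 222 → 216 → 288 → 342 → 648 → 282 → 258 → 342  (repeats 342)
223: 223 → 307 → 433 → 343 → 1  (reaches 1)
224: 224 → 128 → 80 → 92 → 218 → 92  (repeats 92)
225: 225 → 129 → 99 → 9 → 9  (repeats 9)
226: 226 → 136 → 160 → 244 → 496 → 244  (repeats 244)
base-7 3-happy: 223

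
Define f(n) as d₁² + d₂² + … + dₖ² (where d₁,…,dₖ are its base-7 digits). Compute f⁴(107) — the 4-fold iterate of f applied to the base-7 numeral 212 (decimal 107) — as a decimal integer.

25

107 = (2,1,2)_7 → 2² + 1² + 2² = 4 + 1 + 4 = 9
9 = (1,2)_7 → 1² + 2² = 1 + 4 = 5
5 = (5)_7 → 5² = 25
25 = (3,4)_7 → 3² + 4² = 9 + 16 = 25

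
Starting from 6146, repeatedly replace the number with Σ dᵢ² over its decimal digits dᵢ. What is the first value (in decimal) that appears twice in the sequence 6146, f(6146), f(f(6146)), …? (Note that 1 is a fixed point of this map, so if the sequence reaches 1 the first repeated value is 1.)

6146 → 6² + 1² + 4² + 6² = 89
89 → 8² + 9² = 145
145 → 1² + 4² + 5² = 42
42 → 4² + 2² = 20
20 → 2² + 0² = 4
4 → 4² = 16
16 → 1² + 6² = 37
37 → 3² + 7² = 58
58 → 5² + 8² = 89  — 89 already appeared earlier.

89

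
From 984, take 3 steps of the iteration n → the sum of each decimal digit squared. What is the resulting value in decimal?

984 → 9² + 8² + 4² = 81 + 64 + 16 = 161
161 → 1² + 6² + 1² = 1 + 36 + 1 = 38
38 → 3² + 8² = 9 + 64 = 73

73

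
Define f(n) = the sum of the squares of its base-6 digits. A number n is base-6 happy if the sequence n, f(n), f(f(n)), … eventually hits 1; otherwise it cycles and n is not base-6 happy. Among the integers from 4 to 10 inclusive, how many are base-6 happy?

4: 4 → 16 → 20 → 13 → 5 → 25 → 17 → 29 → 41 → 26 → 20  — not base-6 happy
5: 5 → 25 → 17 → 29 → 41 → 26 → 20 → 13 → 5  — not base-6 happy
6: 6 → 1  — base-6 happy
7: 7 → 2 → 4 → 16 → 20 → 13 → 5 → 25 → 17 → 29 → 41 → 26 → 20  — not base-6 happy
8: 8 → 5 → 25 → 17 → 29 → 41 → 26 → 20 → 13 → 5  — not base-6 happy
9: 9 → 10 → 17 → 29 → 41 → 26 → 20 → 13 → 5 → 25 → 17  — not base-6 happy
10: 10 → 17 → 29 → 41 → 26 → 20 → 13 → 5 → 25 → 17  — not base-6 happy
base-6 happy: 6

1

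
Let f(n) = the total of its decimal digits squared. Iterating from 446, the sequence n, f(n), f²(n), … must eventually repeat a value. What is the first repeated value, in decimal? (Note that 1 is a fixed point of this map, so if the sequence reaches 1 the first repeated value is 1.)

1

446 → 4² + 4² + 6² = 16 + 16 + 36 = 68
68 → 6² + 8² = 36 + 64 = 100
100 → 1² + 0² + 0² = 1 + 0 + 0 = 1  — reached the fixed point 1.
1 → 1, so 1 is the first repeated value.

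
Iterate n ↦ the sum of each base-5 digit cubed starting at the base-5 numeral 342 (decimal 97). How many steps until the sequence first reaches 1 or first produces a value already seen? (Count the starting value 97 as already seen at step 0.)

8

97 = (3,4,2)_5 → 3³ + 4³ + 2³ = 99
99 = (3,4,4)_5 → 3³ + 4³ + 4³ = 155
155 = (1,1,1,0)_5 → 1³ + 1³ + 1³ + 0³ = 3
3 = (3)_5 → 3³ = 27
27 = (1,0,2)_5 → 1³ + 0³ + 2³ = 9
9 = (1,4)_5 → 1³ + 4³ = 65
65 = (2,3,0)_5 → 2³ + 3³ + 0³ = 35
35 = (1,2,0)_5 → 1³ + 2³ + 0³ = 9  — 9 repeats.
That took 8 steps.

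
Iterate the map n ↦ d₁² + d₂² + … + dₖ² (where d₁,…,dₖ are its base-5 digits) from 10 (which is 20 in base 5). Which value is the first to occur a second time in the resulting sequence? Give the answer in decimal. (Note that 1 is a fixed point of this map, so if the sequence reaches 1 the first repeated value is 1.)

10 = (2,0)_5 → 2² + 0² = 4 + 0 = 4
4 = (4)_5 → 4² = 16
16 = (3,1)_5 → 3² + 1² = 9 + 1 = 10  — 10 already appeared earlier.

10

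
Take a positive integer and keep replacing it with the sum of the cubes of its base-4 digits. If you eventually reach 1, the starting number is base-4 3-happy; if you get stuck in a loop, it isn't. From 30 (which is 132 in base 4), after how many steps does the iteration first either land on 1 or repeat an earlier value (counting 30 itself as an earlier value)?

3

30 = (1,3,2)_4 → 1³ + 3³ + 2³ = 1 + 27 + 8 = 36
36 = (2,1,0)_4 → 2³ + 1³ + 0³ = 8 + 1 + 0 = 9
9 = (2,1)_4 → 2³ + 1³ = 8 + 1 = 9  — 9 repeats.
That took 3 steps.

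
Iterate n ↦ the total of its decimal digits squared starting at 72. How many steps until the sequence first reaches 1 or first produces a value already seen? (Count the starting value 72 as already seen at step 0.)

72 → 7² + 2² = 49 + 4 = 53
53 → 5² + 3² = 25 + 9 = 34
34 → 3² + 4² = 9 + 16 = 25
25 → 2² + 5² = 4 + 25 = 29
29 → 2² + 9² = 4 + 81 = 85
85 → 8² + 5² = 64 + 25 = 89
89 → 8² + 9² = 64 + 81 = 145
145 → 1² + 4² + 5² = 1 + 16 + 25 = 42
42 → 4² + 2² = 16 + 4 = 20
20 → 2² + 0² = 4 + 0 = 4
4 → 4² = 16
16 → 1² + 6² = 1 + 36 = 37
37 → 3² + 7² = 9 + 49 = 58
58 → 5² + 8² = 25 + 64 = 89  — 89 repeats.
That took 14 steps.

14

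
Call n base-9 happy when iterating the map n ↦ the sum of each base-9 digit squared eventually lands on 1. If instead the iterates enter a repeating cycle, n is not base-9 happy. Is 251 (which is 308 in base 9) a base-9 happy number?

not base-9 happy

251 = (3,0,8)_9 → 73
73 = (8,1)_9 → 65
65 = (7,2)_9 → 53
53 = (5,8)_9 → 89
89 = (1,0,8)_9 → 65  — 65 already seen; the sequence cycles without reaching 1.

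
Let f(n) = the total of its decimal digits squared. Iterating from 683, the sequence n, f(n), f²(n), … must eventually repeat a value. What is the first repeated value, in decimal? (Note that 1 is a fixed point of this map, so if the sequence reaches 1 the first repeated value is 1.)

683 → 6² + 8² + 3² = 109
109 → 1² + 0² + 9² = 82
82 → 8² + 2² = 68
68 → 6² + 8² = 100
100 → 1² + 0² + 0² = 1  — reached the fixed point 1.
1 → 1, so 1 is the first repeated value.

1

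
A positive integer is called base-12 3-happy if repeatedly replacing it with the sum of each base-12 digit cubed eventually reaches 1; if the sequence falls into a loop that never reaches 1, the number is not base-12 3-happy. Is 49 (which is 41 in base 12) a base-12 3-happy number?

49 = (4,1)_12 → 65
65 = (5,5)_12 → 250
250 = (1,8,10)_12 → 1513
1513 = (10,6,1)_12 → 1217
1217 = (8,5,5)_12 → 762
762 = (5,3,6)_12 → 368
368 = (2,6,8)_12 → 736
736 = (5,1,4)_12 → 190
190 = (1,3,10)_12 → 1028
1028 = (7,1,8)_12 → 856
856 = (5,11,4)_12 → 1520
1520 = (10,6,8)_12 → 1728
1728 = (1,0,0,0)_12 → 1  — reached 1.

base-12 3-happy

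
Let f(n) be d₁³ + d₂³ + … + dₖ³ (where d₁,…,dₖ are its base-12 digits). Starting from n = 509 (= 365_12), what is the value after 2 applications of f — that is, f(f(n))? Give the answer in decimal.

736

509 = (3,6,5)_12 → 3³ + 6³ + 5³ = 368
368 = (2,6,8)_12 → 2³ + 6³ + 8³ = 736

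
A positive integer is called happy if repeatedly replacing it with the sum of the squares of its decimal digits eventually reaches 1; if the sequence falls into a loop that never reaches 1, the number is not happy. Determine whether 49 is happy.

happy

49 → 4² + 9² = 97
97 → 9² + 7² = 130
130 → 1² + 3² + 0² = 10
10 → 1² + 0² = 1  — reached 1.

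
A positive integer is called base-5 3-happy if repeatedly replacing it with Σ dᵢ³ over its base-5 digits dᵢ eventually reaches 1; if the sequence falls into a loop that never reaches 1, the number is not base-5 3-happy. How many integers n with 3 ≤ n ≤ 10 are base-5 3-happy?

3: 3 → 27 → 9 → 65 → 35 → 9  — not base-5 3-happy
4: 4 → 64 → 80 → 28 → 28  — not base-5 3-happy
5: 5 → 1  — base-5 3-happy
6: 6 → 2 → 8 → 28 → 28  — not base-5 3-happy
7: 7 → 9 → 65 → 35 → 9  — not base-5 3-happy
8: 8 → 28 → 28  — not base-5 3-happy
9: 9 → 65 → 35 → 9  — not base-5 3-happy
10: 10 → 8 → 28 → 28  — not base-5 3-happy
base-5 3-happy: 5

1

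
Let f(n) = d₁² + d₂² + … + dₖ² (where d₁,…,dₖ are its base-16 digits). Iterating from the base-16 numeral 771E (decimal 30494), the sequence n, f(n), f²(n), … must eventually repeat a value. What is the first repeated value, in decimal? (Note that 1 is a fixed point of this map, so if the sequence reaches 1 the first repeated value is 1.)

169

30494 = (7,7,1,14)_16 → 7² + 7² + 1² + 14² = 295
295 = (1,2,7)_16 → 1² + 2² + 7² = 54
54 = (3,6)_16 → 3² + 6² = 45
45 = (2,13)_16 → 2² + 13² = 173
173 = (10,13)_16 → 10² + 13² = 269
269 = (1,0,13)_16 → 1² + 0² + 13² = 170
170 = (10,10)_16 → 10² + 10² = 200
200 = (12,8)_16 → 12² + 8² = 208
208 = (13,0)_16 → 13² + 0² = 169
169 = (10,9)_16 → 10² + 9² = 181
181 = (11,5)_16 → 11² + 5² = 146
146 = (9,2)_16 → 9² + 2² = 85
85 = (5,5)_16 → 5² + 5² = 50
50 = (3,2)_16 → 3² + 2² = 13
13 = (13)_16 → 13² = 169  — 169 already appeared earlier.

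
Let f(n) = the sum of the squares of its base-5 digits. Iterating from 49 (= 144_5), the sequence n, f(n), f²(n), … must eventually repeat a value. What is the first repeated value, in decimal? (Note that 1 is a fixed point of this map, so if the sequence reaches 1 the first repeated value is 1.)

49 = (1,4,4)_5 → 1² + 4² + 4² = 33
33 = (1,1,3)_5 → 1² + 1² + 3² = 11
11 = (2,1)_5 → 2² + 1² = 5
5 = (1,0)_5 → 1² + 0² = 1  — reached the fixed point 1.
1 → 1, so 1 is the first repeated value.

1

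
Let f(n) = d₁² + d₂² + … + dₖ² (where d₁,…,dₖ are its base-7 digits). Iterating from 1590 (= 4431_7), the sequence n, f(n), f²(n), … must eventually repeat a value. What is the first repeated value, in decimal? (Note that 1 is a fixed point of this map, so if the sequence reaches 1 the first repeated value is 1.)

1590 = (4,4,3,1)_7 → 4² + 4² + 3² + 1² = 16 + 16 + 9 + 1 = 42
42 = (6,0)_7 → 6² + 0² = 36 + 0 = 36
36 = (5,1)_7 → 5² + 1² = 25 + 1 = 26
26 = (3,5)_7 → 3² + 5² = 9 + 25 = 34
34 = (4,6)_7 → 4² + 6² = 16 + 36 = 52
52 = (1,0,3)_7 → 1² + 0² + 3² = 1 + 0 + 9 = 10
10 = (1,3)_7 → 1² + 3² = 1 + 9 = 10  — 10 already appeared earlier.

10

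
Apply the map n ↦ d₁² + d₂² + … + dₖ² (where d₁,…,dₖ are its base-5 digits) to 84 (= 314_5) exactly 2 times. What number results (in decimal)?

84 = (3,1,4)_5 → 26
26 = (1,0,1)_5 → 2

2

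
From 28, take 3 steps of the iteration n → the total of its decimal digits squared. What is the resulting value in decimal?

28 → 2² + 8² = 68
68 → 6² + 8² = 100
100 → 1² + 0² + 0² = 1

1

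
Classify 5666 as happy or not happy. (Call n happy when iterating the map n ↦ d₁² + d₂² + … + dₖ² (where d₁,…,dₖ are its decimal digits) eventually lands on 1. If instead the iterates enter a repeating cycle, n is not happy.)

5666 → 5² + 6² + 6² + 6² = 133
133 → 1² + 3² + 3² = 19
19 → 1² + 9² = 82
82 → 8² + 2² = 68
68 → 6² + 8² = 100
100 → 1² + 0² + 0² = 1  — reached 1.

happy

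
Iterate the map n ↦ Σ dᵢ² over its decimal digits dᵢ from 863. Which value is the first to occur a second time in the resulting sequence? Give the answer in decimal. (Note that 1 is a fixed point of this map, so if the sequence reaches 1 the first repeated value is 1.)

863 → 8² + 6² + 3² = 109
109 → 1² + 0² + 9² = 82
82 → 8² + 2² = 68
68 → 6² + 8² = 100
100 → 1² + 0² + 0² = 1  — reached the fixed point 1.
1 → 1, so 1 is the first repeated value.

1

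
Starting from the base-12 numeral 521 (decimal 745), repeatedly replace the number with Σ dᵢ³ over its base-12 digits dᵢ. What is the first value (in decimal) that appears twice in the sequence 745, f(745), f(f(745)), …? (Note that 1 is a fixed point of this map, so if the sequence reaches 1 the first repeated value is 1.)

745 = (5,2,1)_12 → 5³ + 2³ + 1³ = 125 + 8 + 1 = 134
134 = (11,2)_12 → 11³ + 2³ = 1331 + 8 = 1339
1339 = (9,3,7)_12 → 9³ + 3³ + 7³ = 729 + 27 + 343 = 1099
1099 = (7,7,7)_12 → 7³ + 7³ + 7³ = 343 + 343 + 343 = 1029
1029 = (7,1,9)_12 → 7³ + 1³ + 9³ = 343 + 1 + 729 = 1073
1073 = (7,5,5)_12 → 7³ + 5³ + 5³ = 343 + 125 + 125 = 593
593 = (4,1,5)_12 → 4³ + 1³ + 5³ = 64 + 1 + 125 = 190
190 = (1,3,10)_12 → 1³ + 3³ + 10³ = 1 + 27 + 1000 = 1028
1028 = (7,1,8)_12 → 7³ + 1³ + 8³ = 343 + 1 + 512 = 856
856 = (5,11,4)_12 → 5³ + 11³ + 4³ = 125 + 1331 + 64 = 1520
1520 = (10,6,8)_12 → 10³ + 6³ + 8³ = 1000 + 216 + 512 = 1728
1728 = (1,0,0,0)_12 → 1³ + 0³ + 0³ + 0³ = 1 + 0 + 0 + 0 = 1  — reached the fixed point 1.
1 → 1, so 1 is the first repeated value.

1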